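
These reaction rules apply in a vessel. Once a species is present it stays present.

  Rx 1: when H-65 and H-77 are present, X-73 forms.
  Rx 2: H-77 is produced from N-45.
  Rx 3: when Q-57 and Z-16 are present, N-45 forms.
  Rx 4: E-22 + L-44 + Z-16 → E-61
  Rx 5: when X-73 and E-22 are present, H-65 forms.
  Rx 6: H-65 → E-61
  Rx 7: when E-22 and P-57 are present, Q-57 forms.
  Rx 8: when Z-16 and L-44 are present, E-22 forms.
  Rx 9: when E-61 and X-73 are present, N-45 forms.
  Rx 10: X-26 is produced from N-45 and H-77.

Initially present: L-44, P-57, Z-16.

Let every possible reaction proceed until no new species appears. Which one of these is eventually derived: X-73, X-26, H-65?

X-26

Z-16 and L-44 present → E-22 forms (Rx 8).
E-22 and P-57 present → Q-57 forms (Rx 7).
Q-57 and Z-16 present → N-45 forms (Rx 3).
N-45 present → H-77 forms (Rx 2).
N-45 and H-77 present → X-26 forms (Rx 10).
X-73 would need H-65 and H-77 (Rx 1), but H-65 never forms. H-65 would need X-73 and E-22 (Rx 5), but X-73 never forms.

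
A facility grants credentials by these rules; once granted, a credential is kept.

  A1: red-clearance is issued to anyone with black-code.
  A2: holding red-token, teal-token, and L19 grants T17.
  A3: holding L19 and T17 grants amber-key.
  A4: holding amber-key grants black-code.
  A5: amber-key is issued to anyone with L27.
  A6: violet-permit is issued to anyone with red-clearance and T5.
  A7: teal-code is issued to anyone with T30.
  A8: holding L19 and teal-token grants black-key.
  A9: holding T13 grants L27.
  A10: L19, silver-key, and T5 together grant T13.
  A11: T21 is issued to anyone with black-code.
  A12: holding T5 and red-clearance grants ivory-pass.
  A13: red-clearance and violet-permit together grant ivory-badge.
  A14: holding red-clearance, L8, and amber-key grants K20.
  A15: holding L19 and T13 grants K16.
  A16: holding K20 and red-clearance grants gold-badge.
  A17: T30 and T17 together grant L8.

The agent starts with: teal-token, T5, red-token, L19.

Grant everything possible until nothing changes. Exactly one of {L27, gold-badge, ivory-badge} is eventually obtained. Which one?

Holding red-token, teal-token, and L19 grants T17 (A2).
Holding L19 and T17 grants amber-key (A3).
Holding amber-key grants black-code (A4).
Holding black-code grants red-clearance (A1).
Holding red-clearance and T5 grants violet-permit (A6).
Holding red-clearance and violet-permit grants ivory-badge (A13).
gold-badge would need K20 and red-clearance (A16), but K20 is never granted. L27 would need T13 (A9), but T13 is never granted.

ivory-badge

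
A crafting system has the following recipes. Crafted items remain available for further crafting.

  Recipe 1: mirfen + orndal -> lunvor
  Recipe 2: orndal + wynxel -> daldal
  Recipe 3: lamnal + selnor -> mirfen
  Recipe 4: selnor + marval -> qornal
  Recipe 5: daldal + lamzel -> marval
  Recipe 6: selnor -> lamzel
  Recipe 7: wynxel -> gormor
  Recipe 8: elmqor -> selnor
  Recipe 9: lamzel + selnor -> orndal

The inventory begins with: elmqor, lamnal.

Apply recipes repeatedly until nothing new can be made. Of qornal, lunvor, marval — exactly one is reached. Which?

lunvor

elmqor -> selnor (Recipe 8).
Using Recipe 3, lamnal and selnor make mirfen.
Using Recipe 6, selnor makes lamzel.
Using Recipe 9, lamzel and selnor make orndal.
mirfen + orndal -> lunvor (Recipe 1).
marval would need daldal and lamzel (Recipe 5), but daldal is never obtained. qornal would need selnor and marval (Recipe 4), but marval is never obtained.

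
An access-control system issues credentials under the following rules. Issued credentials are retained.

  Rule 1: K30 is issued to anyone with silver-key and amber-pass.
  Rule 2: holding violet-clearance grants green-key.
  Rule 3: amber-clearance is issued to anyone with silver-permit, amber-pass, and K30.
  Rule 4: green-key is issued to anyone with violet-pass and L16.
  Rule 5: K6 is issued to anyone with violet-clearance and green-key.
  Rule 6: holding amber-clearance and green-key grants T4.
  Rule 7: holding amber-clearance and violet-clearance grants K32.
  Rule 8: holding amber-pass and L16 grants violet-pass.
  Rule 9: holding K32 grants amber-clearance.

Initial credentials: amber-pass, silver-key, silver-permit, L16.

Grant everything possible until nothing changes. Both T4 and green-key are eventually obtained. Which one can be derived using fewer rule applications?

green-key

green-key: Holding amber-pass and L16 grants violet-pass (Rule 8). Holding violet-pass and L16 grants green-key (Rule 4). [2 rule applications]
T4: Holding amber-pass and L16 grants violet-pass (Rule 8). Holding silver-key and amber-pass grants K30 (Rule 1). Holding silver-permit, amber-pass, and K30 grants amber-clearance (Rule 3). Holding violet-pass and L16 grants green-key (Rule 4). Holding amber-clearance and green-key grants T4 (Rule 6). [5 rule applications]
green-key needs fewer.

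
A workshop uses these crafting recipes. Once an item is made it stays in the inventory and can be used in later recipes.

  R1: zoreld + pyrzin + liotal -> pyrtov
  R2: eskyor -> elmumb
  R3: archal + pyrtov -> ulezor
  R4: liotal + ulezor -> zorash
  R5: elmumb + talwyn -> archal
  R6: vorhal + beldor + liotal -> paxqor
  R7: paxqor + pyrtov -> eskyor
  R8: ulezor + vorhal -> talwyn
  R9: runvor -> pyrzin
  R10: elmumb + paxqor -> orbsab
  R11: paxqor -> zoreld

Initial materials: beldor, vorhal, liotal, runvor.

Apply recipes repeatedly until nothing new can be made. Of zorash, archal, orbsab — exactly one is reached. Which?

orbsab

Using R6, vorhal, beldor, and liotal make paxqor.
runvor -> pyrzin (R9).
Using R11, paxqor makes zoreld.
Using R1, zoreld, pyrzin, and liotal make pyrtov.
paxqor + pyrtov -> eskyor (R7).
eskyor -> elmumb (R2).
Using R10, elmumb and paxqor make orbsab.
archal would need elmumb and talwyn (R5), but talwyn is never obtained. zorash would need liotal and ulezor (R4), but ulezor is never obtained.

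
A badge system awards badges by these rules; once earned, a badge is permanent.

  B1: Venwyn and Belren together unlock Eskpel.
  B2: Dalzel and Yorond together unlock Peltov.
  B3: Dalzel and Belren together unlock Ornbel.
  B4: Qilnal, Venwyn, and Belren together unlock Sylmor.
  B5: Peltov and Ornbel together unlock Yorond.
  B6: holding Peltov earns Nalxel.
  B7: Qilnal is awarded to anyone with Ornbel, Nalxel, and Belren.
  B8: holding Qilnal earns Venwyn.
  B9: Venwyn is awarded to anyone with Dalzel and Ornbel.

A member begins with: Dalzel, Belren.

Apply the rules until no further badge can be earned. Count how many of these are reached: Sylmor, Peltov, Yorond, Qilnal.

Sylmor would need Qilnal, Venwyn, and Belren (B4), but Qilnal is never earned.
Peltov would need Dalzel and Yorond (B2), but Yorond is never earned.
Yorond would need Peltov and Ornbel (B5), but Peltov is never earned.
Qilnal would need Ornbel, Nalxel, and Belren (B7), but Nalxel is never earned.
None of the 4 are reached.

0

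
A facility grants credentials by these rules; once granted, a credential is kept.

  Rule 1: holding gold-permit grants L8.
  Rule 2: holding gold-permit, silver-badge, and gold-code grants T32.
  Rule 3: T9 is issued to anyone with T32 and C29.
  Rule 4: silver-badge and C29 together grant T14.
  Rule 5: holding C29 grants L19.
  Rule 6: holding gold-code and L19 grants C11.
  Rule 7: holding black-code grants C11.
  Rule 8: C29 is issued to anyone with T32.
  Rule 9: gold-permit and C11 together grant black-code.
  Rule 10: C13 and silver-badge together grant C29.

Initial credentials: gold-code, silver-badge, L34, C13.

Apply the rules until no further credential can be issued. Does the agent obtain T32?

No

T32 would need gold-permit, silver-badge, and gold-code (Rule 2), but gold-permit is never granted.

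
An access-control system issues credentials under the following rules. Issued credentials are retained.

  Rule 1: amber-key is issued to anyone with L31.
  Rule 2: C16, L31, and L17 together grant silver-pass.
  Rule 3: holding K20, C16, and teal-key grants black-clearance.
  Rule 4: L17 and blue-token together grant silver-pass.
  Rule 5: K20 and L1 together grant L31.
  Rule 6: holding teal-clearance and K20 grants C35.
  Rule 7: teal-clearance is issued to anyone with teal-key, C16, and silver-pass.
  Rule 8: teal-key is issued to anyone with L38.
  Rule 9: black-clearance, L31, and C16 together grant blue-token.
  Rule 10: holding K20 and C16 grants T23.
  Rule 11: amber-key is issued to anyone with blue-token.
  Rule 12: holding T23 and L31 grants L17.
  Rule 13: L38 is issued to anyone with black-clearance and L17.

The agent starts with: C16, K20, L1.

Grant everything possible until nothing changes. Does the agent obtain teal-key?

teal-key would need L38 (Rule 8), but L38 is never granted.

No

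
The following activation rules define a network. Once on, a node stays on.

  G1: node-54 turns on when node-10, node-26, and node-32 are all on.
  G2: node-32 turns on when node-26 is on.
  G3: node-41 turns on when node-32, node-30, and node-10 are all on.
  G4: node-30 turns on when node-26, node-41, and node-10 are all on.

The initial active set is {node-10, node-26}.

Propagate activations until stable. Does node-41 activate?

node-41 would need node-32, node-30, and node-10 (G3), but node-30 never turns on.

No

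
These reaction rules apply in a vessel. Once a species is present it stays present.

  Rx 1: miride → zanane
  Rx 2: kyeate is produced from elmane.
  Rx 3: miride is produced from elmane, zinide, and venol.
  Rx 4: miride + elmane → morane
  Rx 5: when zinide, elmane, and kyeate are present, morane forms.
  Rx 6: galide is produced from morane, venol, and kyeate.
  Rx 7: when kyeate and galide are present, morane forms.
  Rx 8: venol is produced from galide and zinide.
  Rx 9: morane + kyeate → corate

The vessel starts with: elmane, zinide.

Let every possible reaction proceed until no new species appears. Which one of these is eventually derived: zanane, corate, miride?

elmane present → kyeate forms (Rx 2).
zinide, elmane, and kyeate present → morane forms (Rx 5).
morane and kyeate present → corate forms (Rx 9).
zanane would need miride (Rx 1), but miride never forms. miride would need elmane, zinide, and venol (Rx 3), but venol never forms.

corate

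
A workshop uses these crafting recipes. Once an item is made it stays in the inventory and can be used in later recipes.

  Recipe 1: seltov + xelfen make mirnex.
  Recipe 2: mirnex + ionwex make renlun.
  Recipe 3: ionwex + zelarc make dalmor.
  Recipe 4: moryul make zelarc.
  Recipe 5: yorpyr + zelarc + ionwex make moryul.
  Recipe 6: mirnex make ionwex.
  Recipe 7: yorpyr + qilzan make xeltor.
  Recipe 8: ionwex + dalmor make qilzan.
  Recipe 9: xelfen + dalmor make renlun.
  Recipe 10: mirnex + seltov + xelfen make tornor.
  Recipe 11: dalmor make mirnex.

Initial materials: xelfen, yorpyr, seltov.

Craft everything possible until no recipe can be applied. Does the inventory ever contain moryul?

moryul would need yorpyr, zelarc, and ionwex (Recipe 5), but zelarc is never obtained.

No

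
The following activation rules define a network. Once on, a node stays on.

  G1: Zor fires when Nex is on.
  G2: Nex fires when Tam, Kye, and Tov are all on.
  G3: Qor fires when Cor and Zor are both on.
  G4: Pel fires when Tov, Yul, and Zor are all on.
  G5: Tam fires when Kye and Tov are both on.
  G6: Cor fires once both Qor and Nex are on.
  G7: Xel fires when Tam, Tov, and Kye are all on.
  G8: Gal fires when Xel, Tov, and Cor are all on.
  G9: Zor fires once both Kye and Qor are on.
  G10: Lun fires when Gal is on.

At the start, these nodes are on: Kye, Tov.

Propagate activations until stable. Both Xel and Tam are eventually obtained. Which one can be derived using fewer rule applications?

Tam

Tam: G5: Kye and Tov on → Tam on. [1 rule application]
Xel: Kye and Tov are on, so Tam fires (G5). G7: Tam, Tov, and Kye on → Xel on. [2 rule applications]
Tam needs fewer.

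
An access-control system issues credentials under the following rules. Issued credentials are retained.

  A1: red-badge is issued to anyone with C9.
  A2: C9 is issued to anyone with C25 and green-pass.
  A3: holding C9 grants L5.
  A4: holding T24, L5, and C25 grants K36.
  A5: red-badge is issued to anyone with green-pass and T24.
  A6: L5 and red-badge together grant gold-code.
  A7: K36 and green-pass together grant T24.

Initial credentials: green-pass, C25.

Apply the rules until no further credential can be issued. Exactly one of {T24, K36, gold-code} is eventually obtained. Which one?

Holding C25 and green-pass grants C9 (A2).
Holding C9 grants L5 (A3).
Holding C9 grants red-badge (A1).
Holding L5 and red-badge grants gold-code (A6).
K36 would need T24, L5, and C25 (A4), but T24 is never granted. T24 would need K36 and green-pass (A7), but K36 is never granted.

gold-code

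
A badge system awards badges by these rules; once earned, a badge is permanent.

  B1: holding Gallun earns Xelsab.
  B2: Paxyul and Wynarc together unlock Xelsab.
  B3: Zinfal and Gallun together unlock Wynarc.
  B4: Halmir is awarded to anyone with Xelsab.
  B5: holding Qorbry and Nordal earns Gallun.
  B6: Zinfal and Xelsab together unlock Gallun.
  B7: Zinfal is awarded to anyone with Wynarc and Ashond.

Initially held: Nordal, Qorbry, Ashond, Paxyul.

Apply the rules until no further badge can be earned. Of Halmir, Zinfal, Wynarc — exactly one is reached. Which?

With Qorbry and Nordal, Gallun is earned (B5).
With Gallun, Xelsab is earned (B1).
With Xelsab, Halmir is earned (B4).
Wynarc would need Zinfal and Gallun (B3), but Zinfal is never earned. Zinfal would need Wynarc and Ashond (B7), but Wynarc is never earned.

Halmir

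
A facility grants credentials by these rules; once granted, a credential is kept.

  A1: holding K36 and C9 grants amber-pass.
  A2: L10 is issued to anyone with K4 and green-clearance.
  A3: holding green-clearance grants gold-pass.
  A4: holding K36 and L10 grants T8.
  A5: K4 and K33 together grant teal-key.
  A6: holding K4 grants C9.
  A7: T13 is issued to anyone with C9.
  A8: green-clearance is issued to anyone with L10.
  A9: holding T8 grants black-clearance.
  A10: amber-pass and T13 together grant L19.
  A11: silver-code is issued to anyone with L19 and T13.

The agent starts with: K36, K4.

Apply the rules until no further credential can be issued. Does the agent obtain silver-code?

Yes

Holding K4 grants C9 (A6).
Holding C9 grants T13 (A7).
Holding K36 and C9 grants amber-pass (A1).
Holding amber-pass and T13 grants L19 (A10).
Holding L19 and T13 grants silver-code (A11).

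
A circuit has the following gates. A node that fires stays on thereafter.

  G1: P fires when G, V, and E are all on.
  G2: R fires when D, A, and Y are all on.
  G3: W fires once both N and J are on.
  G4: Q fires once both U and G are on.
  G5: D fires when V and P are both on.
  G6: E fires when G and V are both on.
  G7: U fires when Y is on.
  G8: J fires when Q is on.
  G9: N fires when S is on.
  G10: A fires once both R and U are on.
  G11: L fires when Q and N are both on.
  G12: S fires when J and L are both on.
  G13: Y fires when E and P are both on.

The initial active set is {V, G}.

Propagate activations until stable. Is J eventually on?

G6: G and V on → E on.
G, V, and E are on, so P fires (G1).
G13: E and P on → Y on.
Y is on, so U fires (G7).
U and G are on, so Q fires (G4).
Q is on, so J fires (G8).

Yes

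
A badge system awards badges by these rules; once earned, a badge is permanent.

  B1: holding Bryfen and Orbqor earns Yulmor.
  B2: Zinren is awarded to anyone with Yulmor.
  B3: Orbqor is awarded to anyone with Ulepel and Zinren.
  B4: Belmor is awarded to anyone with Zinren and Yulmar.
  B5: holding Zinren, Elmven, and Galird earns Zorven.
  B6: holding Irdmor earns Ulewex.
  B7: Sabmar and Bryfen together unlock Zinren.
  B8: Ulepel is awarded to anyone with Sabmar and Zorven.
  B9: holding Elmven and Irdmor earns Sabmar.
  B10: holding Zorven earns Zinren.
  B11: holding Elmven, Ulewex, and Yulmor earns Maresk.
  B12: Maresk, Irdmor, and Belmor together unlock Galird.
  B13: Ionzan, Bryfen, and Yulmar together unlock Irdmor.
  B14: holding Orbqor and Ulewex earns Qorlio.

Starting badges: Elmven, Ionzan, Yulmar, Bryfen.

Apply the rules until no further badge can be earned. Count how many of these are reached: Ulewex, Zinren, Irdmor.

3

With Ionzan, Bryfen, and Yulmar, Irdmor is earned (B13).
With Elmven and Irdmor, Sabmar is earned (B9).
With Irdmor, Ulewex is earned (B6).
With Sabmar and Bryfen, Zinren is earned (B7).
Ulewex: reached.
Zinren: reached.
Irdmor: reached.
All 3 are reached.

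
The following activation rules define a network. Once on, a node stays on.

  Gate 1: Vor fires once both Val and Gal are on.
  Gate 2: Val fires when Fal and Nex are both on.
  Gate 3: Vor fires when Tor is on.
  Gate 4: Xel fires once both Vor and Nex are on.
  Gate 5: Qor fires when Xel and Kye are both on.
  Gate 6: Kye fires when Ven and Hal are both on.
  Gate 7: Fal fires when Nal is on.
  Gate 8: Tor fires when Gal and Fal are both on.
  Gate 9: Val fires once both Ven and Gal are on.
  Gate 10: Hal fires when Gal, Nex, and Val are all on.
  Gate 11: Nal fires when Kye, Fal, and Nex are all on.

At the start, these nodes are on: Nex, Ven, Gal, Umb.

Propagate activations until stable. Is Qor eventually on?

Gate 9: Ven and Gal on → Val on.
Gate 10: Gal, Nex, and Val on → Hal on.
Val and Gal are on, so Vor fires (Gate 1).
Gate 6: Ven and Hal on → Kye on.
Vor and Nex are on, so Xel fires (Gate 4).
Gate 5: Xel and Kye on → Qor on.

Yes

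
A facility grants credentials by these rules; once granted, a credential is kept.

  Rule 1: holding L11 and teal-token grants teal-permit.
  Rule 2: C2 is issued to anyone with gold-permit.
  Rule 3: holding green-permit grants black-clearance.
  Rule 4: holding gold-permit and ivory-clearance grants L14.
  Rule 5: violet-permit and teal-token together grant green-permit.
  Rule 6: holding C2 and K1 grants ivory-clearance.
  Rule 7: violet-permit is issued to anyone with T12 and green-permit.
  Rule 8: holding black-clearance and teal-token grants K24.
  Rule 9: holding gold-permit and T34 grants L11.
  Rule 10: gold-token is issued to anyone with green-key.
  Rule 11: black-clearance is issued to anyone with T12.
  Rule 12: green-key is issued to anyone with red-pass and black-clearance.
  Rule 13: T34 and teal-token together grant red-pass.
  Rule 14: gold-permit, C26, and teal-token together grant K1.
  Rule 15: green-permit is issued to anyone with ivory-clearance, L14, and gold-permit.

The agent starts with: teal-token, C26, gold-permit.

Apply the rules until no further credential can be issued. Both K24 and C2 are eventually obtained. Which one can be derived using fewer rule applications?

C2

C2: Holding gold-permit grants C2 (Rule 2). [1 rule application]
K24: Holding gold-permit, C26, and teal-token grants K1 (Rule 14). Holding gold-permit grants C2 (Rule 2). Holding C2 and K1 grants ivory-clearance (Rule 6). Holding gold-permit and ivory-clearance grants L14 (Rule 4). Holding ivory-clearance, L14, and gold-permit grants green-permit (Rule 15). Holding green-permit grants black-clearance (Rule 3). Holding black-clearance and teal-token grants K24 (Rule 8). [7 rule applications]
C2 needs fewer.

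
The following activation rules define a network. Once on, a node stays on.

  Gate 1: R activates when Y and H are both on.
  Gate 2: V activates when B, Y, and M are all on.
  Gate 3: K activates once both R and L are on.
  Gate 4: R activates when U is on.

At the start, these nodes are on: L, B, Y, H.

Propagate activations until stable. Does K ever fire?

Y and H are on, so R activates (Gate 1).
R and L are on, so K activates (Gate 3).

Yes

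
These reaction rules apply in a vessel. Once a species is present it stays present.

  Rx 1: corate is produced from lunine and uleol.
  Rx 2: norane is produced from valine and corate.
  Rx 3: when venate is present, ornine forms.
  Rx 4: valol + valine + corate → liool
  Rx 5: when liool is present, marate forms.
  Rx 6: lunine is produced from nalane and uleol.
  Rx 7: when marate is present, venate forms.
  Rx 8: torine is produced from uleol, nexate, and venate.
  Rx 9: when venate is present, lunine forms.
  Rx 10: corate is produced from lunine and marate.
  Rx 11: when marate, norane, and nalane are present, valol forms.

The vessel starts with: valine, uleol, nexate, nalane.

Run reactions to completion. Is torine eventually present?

No

torine would need uleol, nexate, and venate (Rx 8), but venate never forms.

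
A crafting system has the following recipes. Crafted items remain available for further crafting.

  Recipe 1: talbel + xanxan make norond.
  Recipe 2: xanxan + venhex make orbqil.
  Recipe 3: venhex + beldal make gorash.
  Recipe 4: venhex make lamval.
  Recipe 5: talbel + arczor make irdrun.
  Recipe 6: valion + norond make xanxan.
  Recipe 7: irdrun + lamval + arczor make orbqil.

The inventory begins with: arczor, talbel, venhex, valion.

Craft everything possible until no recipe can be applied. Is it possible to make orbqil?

Yes

talbel + arczor → irdrun (Recipe 5).
venhex → lamval (Recipe 4).
Using Recipe 7, irdrun, lamval, and arczor make orbqil.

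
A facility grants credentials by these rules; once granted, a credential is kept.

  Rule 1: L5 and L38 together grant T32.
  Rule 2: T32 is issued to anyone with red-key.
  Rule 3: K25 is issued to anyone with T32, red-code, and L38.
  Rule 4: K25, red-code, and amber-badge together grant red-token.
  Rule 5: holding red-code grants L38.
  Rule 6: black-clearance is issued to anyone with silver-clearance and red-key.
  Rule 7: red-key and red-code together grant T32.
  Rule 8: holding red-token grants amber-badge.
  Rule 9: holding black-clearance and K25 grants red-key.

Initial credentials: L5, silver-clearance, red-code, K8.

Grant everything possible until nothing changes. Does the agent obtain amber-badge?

amber-badge would need red-token (Rule 8), but red-token is never granted.

No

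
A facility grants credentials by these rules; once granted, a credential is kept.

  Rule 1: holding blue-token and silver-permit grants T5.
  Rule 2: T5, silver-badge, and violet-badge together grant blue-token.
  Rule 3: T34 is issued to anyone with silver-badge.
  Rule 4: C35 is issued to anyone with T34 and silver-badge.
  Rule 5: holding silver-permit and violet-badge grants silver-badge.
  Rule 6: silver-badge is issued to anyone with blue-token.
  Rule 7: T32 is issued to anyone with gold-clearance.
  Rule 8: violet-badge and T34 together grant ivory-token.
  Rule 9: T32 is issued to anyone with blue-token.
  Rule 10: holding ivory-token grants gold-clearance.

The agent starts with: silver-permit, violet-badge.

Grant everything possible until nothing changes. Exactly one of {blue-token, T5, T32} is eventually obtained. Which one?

T32

Holding silver-permit and violet-badge grants silver-badge (Rule 5).
Holding silver-badge grants T34 (Rule 3).
Holding violet-badge and T34 grants ivory-token (Rule 8).
Holding ivory-token grants gold-clearance (Rule 10).
Holding gold-clearance grants T32 (Rule 7).
blue-token would need T5, silver-badge, and violet-badge (Rule 2), but T5 is never granted. T5 would need blue-token and silver-permit (Rule 1), but blue-token is never granted.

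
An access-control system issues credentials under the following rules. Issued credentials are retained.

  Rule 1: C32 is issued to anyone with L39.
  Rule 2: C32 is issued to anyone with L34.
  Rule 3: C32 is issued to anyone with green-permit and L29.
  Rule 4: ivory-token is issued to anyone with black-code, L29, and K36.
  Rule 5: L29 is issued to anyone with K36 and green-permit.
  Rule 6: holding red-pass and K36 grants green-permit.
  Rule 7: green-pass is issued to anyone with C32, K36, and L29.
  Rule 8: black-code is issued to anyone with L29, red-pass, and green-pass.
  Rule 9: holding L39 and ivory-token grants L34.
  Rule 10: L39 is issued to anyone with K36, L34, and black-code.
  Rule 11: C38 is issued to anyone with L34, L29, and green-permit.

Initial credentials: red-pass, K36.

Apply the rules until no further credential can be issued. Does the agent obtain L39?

L39 would need K36, L34, and black-code (Rule 10), but L34 is never granted.

No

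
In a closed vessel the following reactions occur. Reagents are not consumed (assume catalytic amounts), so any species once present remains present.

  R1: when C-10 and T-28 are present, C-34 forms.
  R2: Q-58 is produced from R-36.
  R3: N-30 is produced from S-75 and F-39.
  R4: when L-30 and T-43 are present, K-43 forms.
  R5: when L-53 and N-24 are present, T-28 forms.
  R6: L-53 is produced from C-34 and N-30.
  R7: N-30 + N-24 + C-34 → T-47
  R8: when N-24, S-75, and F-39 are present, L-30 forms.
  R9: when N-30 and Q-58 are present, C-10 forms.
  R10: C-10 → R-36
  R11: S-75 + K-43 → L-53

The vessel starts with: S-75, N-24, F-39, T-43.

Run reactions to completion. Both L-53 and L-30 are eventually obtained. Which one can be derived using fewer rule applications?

L-30

L-30: N-24, S-75, and F-39 present → L-30 forms (R8). [1 rule application]
L-53: N-24, S-75, and F-39 present → L-30 forms (R8). L-30 and T-43 present → K-43 forms (R4). S-75 and K-43 present → L-53 forms (R11). [3 rule applications]
L-30 needs fewer.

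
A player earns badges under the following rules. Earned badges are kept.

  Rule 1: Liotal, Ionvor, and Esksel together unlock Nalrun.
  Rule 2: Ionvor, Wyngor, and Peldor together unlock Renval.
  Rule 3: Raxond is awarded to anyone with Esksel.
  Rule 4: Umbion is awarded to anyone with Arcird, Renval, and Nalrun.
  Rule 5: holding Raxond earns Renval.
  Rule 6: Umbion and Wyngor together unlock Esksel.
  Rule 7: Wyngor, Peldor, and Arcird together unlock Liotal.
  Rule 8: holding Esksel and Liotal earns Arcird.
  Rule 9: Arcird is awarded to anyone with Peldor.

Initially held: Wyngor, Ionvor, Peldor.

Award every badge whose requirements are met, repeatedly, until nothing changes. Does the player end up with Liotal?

With Peldor, Arcird is earned (Rule 9).
With Wyngor, Peldor, and Arcird, Liotal is earned (Rule 7).

Yes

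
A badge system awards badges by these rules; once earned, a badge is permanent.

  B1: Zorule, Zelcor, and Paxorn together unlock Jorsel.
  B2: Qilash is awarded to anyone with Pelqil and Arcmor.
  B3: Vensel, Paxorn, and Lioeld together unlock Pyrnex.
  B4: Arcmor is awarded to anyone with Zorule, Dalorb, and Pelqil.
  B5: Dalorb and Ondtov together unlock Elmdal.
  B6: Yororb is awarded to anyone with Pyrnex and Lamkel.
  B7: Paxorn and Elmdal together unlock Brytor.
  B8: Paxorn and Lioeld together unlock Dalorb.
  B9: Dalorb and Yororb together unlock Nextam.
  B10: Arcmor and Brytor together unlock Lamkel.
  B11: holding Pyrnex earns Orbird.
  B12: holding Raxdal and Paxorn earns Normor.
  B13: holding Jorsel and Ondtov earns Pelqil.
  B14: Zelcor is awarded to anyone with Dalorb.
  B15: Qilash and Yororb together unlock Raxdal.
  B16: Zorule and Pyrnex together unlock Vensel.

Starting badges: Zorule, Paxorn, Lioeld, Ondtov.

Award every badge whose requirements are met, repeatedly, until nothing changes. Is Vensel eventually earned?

Vensel would need Zorule and Pyrnex (B16), but Pyrnex is never earned.

No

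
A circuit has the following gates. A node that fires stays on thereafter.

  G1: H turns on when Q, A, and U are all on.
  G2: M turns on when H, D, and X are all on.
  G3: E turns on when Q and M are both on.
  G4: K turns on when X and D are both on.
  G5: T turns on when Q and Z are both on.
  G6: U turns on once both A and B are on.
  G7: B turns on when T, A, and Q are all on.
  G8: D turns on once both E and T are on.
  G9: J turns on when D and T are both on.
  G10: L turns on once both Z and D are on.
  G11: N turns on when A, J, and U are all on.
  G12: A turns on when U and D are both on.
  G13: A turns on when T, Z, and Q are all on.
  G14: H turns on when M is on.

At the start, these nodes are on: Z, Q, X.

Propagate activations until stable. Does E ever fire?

No

E would need Q and M (G3), but M never turns on.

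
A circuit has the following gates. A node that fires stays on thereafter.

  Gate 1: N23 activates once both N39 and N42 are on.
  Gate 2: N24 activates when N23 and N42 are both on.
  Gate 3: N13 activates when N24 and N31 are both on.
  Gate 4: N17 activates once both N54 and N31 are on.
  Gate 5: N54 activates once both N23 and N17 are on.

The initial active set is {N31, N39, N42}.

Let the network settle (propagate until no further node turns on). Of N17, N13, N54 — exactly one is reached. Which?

N13

Gate 1: N39 and N42 on → N23 on.
Gate 2: N23 and N42 on → N24 on.
Gate 3: N24 and N31 on → N13 on.
N17 would need N54 and N31 (Gate 4), but N54 never turns on. N54 would need N23 and N17 (Gate 5), but N17 never turns on.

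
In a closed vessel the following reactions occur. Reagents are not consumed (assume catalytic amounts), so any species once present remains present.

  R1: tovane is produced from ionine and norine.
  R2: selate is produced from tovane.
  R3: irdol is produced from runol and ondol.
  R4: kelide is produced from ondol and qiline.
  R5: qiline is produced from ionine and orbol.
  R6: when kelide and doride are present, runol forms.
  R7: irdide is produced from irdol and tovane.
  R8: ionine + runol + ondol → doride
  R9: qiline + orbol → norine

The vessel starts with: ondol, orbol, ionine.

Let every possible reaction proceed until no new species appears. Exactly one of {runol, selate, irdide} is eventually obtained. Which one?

selate

ionine and orbol present → qiline forms (R5).
qiline and orbol present → norine forms (R9).
ionine and norine present → tovane forms (R1).
tovane present → selate forms (R2).
irdide would need irdol and tovane (R7), but irdol never forms. runol would need kelide and doride (R6), but doride never forms.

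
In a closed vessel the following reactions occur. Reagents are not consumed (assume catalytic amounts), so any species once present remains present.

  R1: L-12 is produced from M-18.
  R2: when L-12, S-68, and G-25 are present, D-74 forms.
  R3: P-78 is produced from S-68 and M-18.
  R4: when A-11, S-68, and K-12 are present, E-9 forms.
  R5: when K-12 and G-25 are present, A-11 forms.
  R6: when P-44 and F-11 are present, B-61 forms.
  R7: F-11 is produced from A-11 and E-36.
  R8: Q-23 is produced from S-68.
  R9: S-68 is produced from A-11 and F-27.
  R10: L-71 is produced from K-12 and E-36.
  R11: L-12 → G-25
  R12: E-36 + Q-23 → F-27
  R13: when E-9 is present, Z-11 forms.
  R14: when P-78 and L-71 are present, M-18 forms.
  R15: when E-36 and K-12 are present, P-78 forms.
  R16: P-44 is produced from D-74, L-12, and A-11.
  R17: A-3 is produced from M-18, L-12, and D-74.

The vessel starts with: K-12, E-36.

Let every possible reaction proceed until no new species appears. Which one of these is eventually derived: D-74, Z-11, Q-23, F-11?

K-12 and E-36 present → L-71 forms (R10).
E-36 and K-12 present → P-78 forms (R15).
P-78 and L-71 present → M-18 forms (R14).
M-18 present → L-12 forms (R1).
L-12 present → G-25 forms (R11).
K-12 and G-25 present → A-11 forms (R5).
A-11 and E-36 present → F-11 forms (R7).
Q-23 would need S-68 (R8), but S-68 never forms. D-74 would need L-12, S-68, and G-25 (R2), but S-68 never forms. Z-11 would need E-9 (R13), but E-9 never forms.

F-11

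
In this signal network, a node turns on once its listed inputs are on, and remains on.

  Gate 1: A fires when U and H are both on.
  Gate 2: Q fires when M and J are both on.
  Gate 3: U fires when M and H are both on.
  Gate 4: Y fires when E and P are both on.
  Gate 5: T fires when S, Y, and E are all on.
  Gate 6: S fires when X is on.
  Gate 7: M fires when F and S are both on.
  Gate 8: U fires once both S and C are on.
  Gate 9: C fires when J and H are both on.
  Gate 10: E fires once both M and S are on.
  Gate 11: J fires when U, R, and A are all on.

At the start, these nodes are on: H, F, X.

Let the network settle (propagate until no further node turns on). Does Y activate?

No

Y would need E and P (Gate 4), but P never turns on.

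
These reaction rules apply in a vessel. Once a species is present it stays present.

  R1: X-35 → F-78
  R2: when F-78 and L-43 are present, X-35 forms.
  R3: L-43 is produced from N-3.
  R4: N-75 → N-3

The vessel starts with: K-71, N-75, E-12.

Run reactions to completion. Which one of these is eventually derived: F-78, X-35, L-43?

N-75 present → N-3 forms (R4).
N-3 present → L-43 forms (R3).
F-78 would need X-35 (R1), but X-35 never forms. X-35 would need F-78 and L-43 (R2), but F-78 never forms.

L-43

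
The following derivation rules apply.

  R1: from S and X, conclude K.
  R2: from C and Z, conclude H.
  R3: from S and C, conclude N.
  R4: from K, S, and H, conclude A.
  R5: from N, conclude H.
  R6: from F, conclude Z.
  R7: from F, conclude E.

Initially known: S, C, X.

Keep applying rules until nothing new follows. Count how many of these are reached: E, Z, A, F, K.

2

From S and C, R3 gives N.
S and X hold, so K follows (R1).
From N, R5 gives H.
K, S, and H hold, so A follows (R4).
E would need F (R7), but F is never established.
Z would need F (R6), but F is never established.
A: reached.
No rule produces F, and it is not given.
K: reached.
Reached: A and K — 2 of the 5.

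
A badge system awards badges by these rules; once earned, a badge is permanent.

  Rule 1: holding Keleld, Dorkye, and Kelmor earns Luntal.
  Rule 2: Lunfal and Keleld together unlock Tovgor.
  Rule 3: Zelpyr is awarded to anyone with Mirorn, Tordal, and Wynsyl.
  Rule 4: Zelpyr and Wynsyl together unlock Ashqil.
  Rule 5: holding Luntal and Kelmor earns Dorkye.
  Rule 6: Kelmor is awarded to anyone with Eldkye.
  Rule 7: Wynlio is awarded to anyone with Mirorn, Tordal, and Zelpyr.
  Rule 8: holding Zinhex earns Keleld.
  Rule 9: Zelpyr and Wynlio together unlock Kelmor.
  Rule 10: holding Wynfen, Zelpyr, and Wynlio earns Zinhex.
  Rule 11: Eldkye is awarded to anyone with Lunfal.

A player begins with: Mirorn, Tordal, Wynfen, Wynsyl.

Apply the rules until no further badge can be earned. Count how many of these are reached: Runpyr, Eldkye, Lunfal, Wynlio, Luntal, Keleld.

With Mirorn, Tordal, and Wynsyl, Zelpyr is earned (Rule 3).
With Mirorn, Tordal, and Zelpyr, Wynlio is earned (Rule 7).
With Wynfen, Zelpyr, and Wynlio, Zinhex is earned (Rule 10).
With Zinhex, Keleld is earned (Rule 8).
No rule produces Runpyr, and it is not given.
Eldkye would need Lunfal (Rule 11), but Lunfal is never earned.
No rule produces Lunfal, and it is not given.
Wynlio: reached.
Luntal would need Keleld, Dorkye, and Kelmor (Rule 1), but Dorkye is never earned.
Keleld: reached.
Reached: Wynlio and Keleld — 2 of the 6.

2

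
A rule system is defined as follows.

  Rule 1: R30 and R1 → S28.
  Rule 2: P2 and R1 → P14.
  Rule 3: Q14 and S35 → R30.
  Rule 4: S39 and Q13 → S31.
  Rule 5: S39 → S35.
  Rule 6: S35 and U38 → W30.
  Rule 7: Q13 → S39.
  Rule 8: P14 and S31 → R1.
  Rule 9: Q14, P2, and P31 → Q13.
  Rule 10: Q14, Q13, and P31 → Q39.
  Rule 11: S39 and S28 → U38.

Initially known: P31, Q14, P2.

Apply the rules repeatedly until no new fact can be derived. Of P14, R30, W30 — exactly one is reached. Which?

R30

Q14, P2, and P31 hold, so Q13 follows (Rule 9).
Q13 holds, so S39 follows (Rule 7).
S39 holds, so S35 follows (Rule 5).
Q14 and S35 hold, so R30 follows (Rule 3).
P14 would need P2 and R1 (Rule 2), but R1 is never established. W30 would need S35 and U38 (Rule 6), but U38 is never established.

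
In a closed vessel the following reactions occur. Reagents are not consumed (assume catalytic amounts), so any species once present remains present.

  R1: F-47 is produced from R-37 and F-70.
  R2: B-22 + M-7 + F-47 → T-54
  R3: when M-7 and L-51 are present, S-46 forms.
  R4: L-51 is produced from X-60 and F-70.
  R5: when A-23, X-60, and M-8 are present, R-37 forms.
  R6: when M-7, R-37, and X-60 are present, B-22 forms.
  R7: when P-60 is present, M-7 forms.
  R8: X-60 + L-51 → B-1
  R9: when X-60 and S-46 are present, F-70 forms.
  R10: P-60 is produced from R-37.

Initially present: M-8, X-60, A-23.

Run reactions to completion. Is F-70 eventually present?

No

F-70 would need X-60 and S-46 (R9), but S-46 never forms.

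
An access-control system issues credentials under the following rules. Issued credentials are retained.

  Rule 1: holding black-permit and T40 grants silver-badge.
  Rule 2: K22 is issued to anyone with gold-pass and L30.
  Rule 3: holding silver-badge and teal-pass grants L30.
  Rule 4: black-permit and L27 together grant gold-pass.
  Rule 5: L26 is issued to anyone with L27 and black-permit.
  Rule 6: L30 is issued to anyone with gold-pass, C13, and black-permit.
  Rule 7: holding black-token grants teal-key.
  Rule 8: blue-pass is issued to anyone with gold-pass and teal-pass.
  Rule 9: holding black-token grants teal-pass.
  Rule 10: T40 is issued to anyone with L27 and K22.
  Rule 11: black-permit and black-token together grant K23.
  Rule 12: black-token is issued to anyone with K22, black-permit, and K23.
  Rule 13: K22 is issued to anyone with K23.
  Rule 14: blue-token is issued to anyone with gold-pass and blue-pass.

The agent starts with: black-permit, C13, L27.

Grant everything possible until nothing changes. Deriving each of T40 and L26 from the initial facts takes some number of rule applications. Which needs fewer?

L26

L26: Holding L27 and black-permit grants L26 (Rule 5). [1 rule application]
T40: Holding black-permit and L27 grants gold-pass (Rule 4). Holding gold-pass, C13, and black-permit grants L30 (Rule 6). Holding gold-pass and L30 grants K22 (Rule 2). Holding L27 and K22 grants T40 (Rule 10). [4 rule applications]
L26 needs fewer.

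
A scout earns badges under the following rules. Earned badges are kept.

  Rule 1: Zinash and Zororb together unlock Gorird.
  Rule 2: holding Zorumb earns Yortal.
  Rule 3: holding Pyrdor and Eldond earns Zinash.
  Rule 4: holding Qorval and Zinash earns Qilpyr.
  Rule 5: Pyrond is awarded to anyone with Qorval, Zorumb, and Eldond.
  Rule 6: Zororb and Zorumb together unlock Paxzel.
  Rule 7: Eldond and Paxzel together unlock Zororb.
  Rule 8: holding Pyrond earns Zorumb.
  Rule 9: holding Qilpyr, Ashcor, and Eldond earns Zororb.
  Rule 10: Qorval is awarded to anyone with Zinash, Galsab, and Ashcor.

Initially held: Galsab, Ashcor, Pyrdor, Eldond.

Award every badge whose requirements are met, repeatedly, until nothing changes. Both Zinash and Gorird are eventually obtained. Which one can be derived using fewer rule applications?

Zinash: With Pyrdor and Eldond, Zinash is earned (Rule 3). [1 rule application]
Gorird: With Pyrdor and Eldond, Zinash is earned (Rule 3). With Zinash, Galsab, and Ashcor, Qorval is earned (Rule 10). With Qorval and Zinash, Qilpyr is earned (Rule 4). With Qilpyr, Ashcor, and Eldond, Zororb is earned (Rule 9). With Zinash and Zororb, Gorird is earned (Rule 1). [5 rule applications]
Zinash needs fewer.

Zinash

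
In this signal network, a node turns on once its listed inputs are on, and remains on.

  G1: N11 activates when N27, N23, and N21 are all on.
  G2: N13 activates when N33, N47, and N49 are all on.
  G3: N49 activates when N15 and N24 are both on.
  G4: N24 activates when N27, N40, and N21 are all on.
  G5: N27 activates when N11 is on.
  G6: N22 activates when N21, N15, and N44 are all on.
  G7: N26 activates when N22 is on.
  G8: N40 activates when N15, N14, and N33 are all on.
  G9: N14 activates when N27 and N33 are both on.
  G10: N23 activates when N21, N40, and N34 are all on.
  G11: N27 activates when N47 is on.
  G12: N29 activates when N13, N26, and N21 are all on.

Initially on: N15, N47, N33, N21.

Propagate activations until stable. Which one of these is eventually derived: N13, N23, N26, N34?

G11: N47 on → N27 on.
N27 and N33 are on, so N14 activates (G9).
G8: N15, N14, and N33 on → N40 on.
N27, N40, and N21 are on, so N24 activates (G4).
N15 and N24 are on, so N49 activates (G3).
G2: N33, N47, and N49 on → N13 on.
N23 would need N21, N40, and N34 (G10), but N34 never turns on. N26 would need N22 (G7), but N22 never turns on. No rule produces N34, and it is not given.

N13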